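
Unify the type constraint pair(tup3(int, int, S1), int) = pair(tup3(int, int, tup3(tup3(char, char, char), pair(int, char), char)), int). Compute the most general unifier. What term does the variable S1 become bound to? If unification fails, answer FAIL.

Decompose pair/2: tup3(int, int, S1) = tup3(int, int, tup3(tup3(char, char, char), pair(int, char), char)),  int = int.
Decompose tup3/3: int = int,  int = int,  S1 = tup3(tup3(char, char, char), pair(int, char), char).
Delete trivial equation int = int.
Delete trivial equation int = int.
Bind S1 := tup3(tup3(char, char, char), pair(int, char), char); no other remaining equation mentions S1.
Delete trivial equation int = int.
MGU = { S1 -> tup3(tup3(char, char, char), pair(int, char), char) }, so S1 -> tup3(tup3(char, char, char), pair(int, char), char).

tup3(tup3(char, char, char), pair(int, char), char)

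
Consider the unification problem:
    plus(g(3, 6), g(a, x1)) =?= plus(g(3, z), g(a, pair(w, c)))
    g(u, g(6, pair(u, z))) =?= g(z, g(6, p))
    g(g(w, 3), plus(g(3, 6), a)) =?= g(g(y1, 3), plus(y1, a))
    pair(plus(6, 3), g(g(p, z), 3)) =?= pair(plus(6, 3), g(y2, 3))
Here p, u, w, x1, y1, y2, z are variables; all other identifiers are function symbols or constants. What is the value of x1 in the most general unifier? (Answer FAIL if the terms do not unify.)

pair(g(3, 6), c)

Decompose plus/2: g(3, 6) =?= g(3, z),  g(a, x1) =?= g(a, pair(w, c)).
Decompose g/2: 3 =?= 3,  6 =?= z.
Delete trivial equation 3 =?= 3.
Bind z := 6; substituting into the 2 remaining equations that mention z gives: g(u, g(6, pair(u, 6))) =?= g(6, g(6, p)),  pair(plus(6, 3), g(g(p, 6), 3)) =?= pair(plus(6, 3), g(y2, 3)).
Decompose g/2: a =?= a,  x1 =?= pair(w, c).
Delete trivial equation a =?= a.
Bind x1 := pair(w, c); no other remaining equation mentions x1.
Decompose g/2: u =?= 6,  g(6, pair(u, 6)) =?= g(6, p).
Bind u := 6; substituting into the one remaining equation that mentions u gives: g(6, pair(6, 6)) =?= g(6, p).
Decompose g/2: 6 =?= 6,  pair(6, 6) =?= p.
Delete trivial equation 6 =?= 6.
Bind p := pair(6, 6); substituting into the one remaining equation that mentions p gives: pair(plus(6, 3), g(g(pair(6, 6), 6), 3)) =?= pair(plus(6, 3), g(y2, 3)).
Decompose g/2: g(w, 3) =?= g(y1, 3),  plus(g(3, 6), a) =?= plus(y1, a).
Decompose g/2: w =?= y1,  3 =?= 3.
Bind w := y1; no other remaining equation mentions w. Substituting into the earlier binding gives x1 := pair(y1, c).
Delete trivial equation 3 =?= 3.
Decompose plus/2: g(3, 6) =?= y1,  a =?= a.
Bind y1 := g(3, 6); no other remaining equation mentions y1. Substituting into the earlier bindings gives x1 := pair(g(3, 6), c), w := g(3, 6).
Delete trivial equation a =?= a.
Decompose pair/2: plus(6, 3) =?= plus(6, 3),  g(g(pair(6, 6), 6), 3) =?= g(y2, 3).
Delete trivial equation plus(6, 3) =?= plus(6, 3).
Decompose g/2: g(pair(6, 6), 6) =?= y2,  3 =?= 3.
Bind y2 := g(pair(6, 6), 6); no other remaining equation mentions y2.
Delete trivial equation 3 =?= 3.
MGU = { z := 6, x1 := pair(g(3, 6), c), u := 6, p := pair(6, 6), w := g(3, 6), y1 := g(3, 6), y2 := g(pair(6, 6), 6) }, so x1 := pair(g(3, 6), c).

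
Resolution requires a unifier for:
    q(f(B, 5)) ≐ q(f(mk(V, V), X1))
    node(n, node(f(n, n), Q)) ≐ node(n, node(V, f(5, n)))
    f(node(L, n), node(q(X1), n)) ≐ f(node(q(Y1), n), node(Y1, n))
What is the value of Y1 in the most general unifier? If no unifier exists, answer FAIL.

q(5)

Decompose q/1: f(B, 5) ≐ f(mk(V, V), X1).
Decompose f/2: B ≐ mk(V, V),  5 ≐ X1.
Bind B := mk(V, V); no other remaining equation mentions B.
Bind X1 := 5; substituting into the one remaining equation that mentions X1 gives: f(node(L, n), node(q(5), n)) ≐ f(node(q(Y1), n), node(Y1, n)).
Decompose node/2: n ≐ n,  node(f(n, n), Q) ≐ node(V, f(5, n)).
Delete trivial equation n ≐ n.
Decompose node/2: f(n, n) ≐ V,  Q ≐ f(5, n).
Bind V := f(n, n); no other remaining equation mentions V. Substituting into the earlier binding gives B := mk(f(n, n), f(n, n)).
Bind Q := f(5, n); no other remaining equation mentions Q.
Decompose f/2: node(L, n) ≐ node(q(Y1), n),  node(q(5), n) ≐ node(Y1, n).
Decompose node/2: L ≐ q(Y1),  n ≐ n.
Bind L := q(Y1); no other remaining equation mentions L.
Delete trivial equation n ≐ n.
Decompose node/2: q(5) ≐ Y1,  n ≐ n.
Bind Y1 := q(5); no other remaining equation mentions Y1. Substituting into the earlier binding gives L := q(q(5)).
Delete trivial equation n ≐ n.
MGU = { B -> mk(f(n, n), f(n, n)), X1 -> 5, V -> f(n, n), Q -> f(5, n), L -> q(q(5)), Y1 -> q(5) }, so Y1 -> q(5).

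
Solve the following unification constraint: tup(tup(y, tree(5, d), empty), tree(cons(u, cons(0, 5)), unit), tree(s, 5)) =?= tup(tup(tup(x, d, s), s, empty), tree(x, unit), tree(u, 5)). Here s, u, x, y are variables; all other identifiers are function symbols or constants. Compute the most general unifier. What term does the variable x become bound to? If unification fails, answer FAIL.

Decompose tup/3: tup(y, tree(5, d), empty) =?= tup(tup(x, d, s), s, empty),  tree(cons(u, cons(0, 5)), unit) =?= tree(x, unit),  tree(s, 5) =?= tree(u, 5).
Decompose tup/3: y =?= tup(x, d, s),  tree(5, d) =?= s,  empty =?= empty.
Bind y := tup(x, d, s); no other remaining equation mentions y.
Bind s := tree(5, d); substituting into the one remaining equation that mentions s gives: tree(tree(5, d), 5) =?= tree(u, 5). Substituting into the earlier binding gives y := tup(x, d, tree(5, d)).
Delete trivial equation empty =?= empty.
Decompose tree/2: cons(u, cons(0, 5)) =?= x,  unit =?= unit.
Bind x := cons(u, cons(0, 5)); no other remaining equation mentions x. Substituting into the earlier binding gives y := tup(cons(u, cons(0, 5)), d, tree(5, d)).
Delete trivial equation unit =?= unit.
Decompose tree/2: tree(5, d) =?= u,  5 =?= 5.
Bind u := tree(5, d); no other remaining equation mentions u. Substituting into the earlier bindings gives y := tup(cons(tree(5, d), cons(0, 5)), d, tree(5, d)), x := cons(tree(5, d), cons(0, 5)).
Delete trivial equation 5 =?= 5.
MGU = { y -> tup(cons(tree(5, d), cons(0, 5)), d, tree(5, d)), s -> tree(5, d), x -> cons(tree(5, d), cons(0, 5)), u -> tree(5, d) }, so x -> cons(tree(5, d), cons(0, 5)).

cons(tree(5, d), cons(0, 5))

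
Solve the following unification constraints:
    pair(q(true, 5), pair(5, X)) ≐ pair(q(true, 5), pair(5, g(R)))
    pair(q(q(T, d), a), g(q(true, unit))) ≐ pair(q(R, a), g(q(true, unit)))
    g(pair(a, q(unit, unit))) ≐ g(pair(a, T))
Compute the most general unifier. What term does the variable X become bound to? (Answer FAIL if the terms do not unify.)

Decompose pair/2: q(true, 5) ≐ q(true, 5),  pair(5, X) ≐ pair(5, g(R)).
Delete trivial equation q(true, 5) ≐ q(true, 5).
Decompose pair/2: 5 ≐ 5,  X ≐ g(R).
Delete trivial equation 5 ≐ 5.
Bind X := g(R); no other remaining equation mentions X.
Decompose pair/2: q(q(T, d), a) ≐ q(R, a),  g(q(true, unit)) ≐ g(q(true, unit)).
Decompose q/2: q(T, d) ≐ R,  a ≐ a.
Bind R := q(T, d); no other remaining equation mentions R. Substituting into the earlier binding gives X := g(q(T, d)).
Delete trivial equation a ≐ a.
Delete trivial equation g(q(true, unit)) ≐ g(q(true, unit)).
Decompose g/1: pair(a, q(unit, unit)) ≐ pair(a, T).
Decompose pair/2: a ≐ a,  q(unit, unit) ≐ T.
Delete trivial equation a ≐ a.
Bind T := q(unit, unit). Substituting into the earlier bindings gives X := g(q(q(unit, unit), d)), R := q(q(unit, unit), d).
MGU = { X ↦ g(q(q(unit, unit), d)), R ↦ q(q(unit, unit), d), T ↦ q(unit, unit) }, so X ↦ g(q(q(unit, unit), d)).

g(q(q(unit, unit), d))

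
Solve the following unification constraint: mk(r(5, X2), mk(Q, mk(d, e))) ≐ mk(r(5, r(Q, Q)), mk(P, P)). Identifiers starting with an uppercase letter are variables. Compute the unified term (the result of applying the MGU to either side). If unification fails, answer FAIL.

mk(r(5, r(mk(d, e), mk(d, e))), mk(mk(d, e), mk(d, e)))

Decompose mk/2: r(5, X2) ≐ r(5, r(Q, Q)),  mk(Q, mk(d, e)) ≐ mk(P, P).
Decompose r/2: 5 ≐ 5,  X2 ≐ r(Q, Q).
Delete trivial equation 5 ≐ 5.
Bind X2 := r(Q, Q); no other remaining equation mentions X2.
Decompose mk/2: Q ≐ P,  mk(d, e) ≐ P.
Bind Q := P; no other remaining equation mentions Q. Substituting into the earlier binding gives X2 := r(P, P).
Bind P := mk(d, e). Substituting into the earlier bindings gives X2 := r(mk(d, e), mk(d, e)), Q := mk(d, e).
Applying the MGU to either side gives mk(r(5, r(mk(d, e), mk(d, e))), mk(mk(d, e), mk(d, e))).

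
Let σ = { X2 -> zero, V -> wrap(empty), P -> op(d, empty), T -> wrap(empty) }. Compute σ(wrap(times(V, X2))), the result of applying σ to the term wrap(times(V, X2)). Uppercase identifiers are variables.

Replace each occurrence of X2 with zero.
Replace each occurrence of V with wrap(empty).
Result: wrap(times(wrap(empty), zero)).

wrap(times(wrap(empty), zero))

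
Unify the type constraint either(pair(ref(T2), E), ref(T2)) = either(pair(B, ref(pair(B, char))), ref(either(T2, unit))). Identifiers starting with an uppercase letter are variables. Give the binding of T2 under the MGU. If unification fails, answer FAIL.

Decompose either/2: pair(ref(T2), E) = pair(B, ref(pair(B, char))),  ref(T2) = ref(either(T2, unit)).
Decompose pair/2: ref(T2) = B,  E = ref(pair(B, char)).
Bind B := ref(T2); substituting into the one remaining equation that mentions B gives: E = ref(pair(ref(T2), char)).
Bind E := ref(pair(ref(T2), char)); no other remaining equation mentions E.
Decompose ref/1: T2 = either(T2, unit).
Occurs check fails: T2 occurs in either(T2, unit); the equation T2 = either(T2, unit) has no finite solution.

FAIL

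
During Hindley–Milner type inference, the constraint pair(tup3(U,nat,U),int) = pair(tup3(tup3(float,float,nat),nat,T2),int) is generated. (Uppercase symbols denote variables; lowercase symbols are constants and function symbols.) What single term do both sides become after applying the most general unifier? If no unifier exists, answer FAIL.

Decompose pair/2: tup3(U,nat,U) = tup3(tup3(float,float,nat),nat,T2),  int = int.
Decompose tup3/3: U = tup3(float,float,nat),  nat = nat,  U = T2.
Bind U := tup3(float,float,nat); substituting into the one remaining equation that mentions U gives: tup3(float,float,nat) = T2.
Delete trivial equation nat = nat.
Bind T2 := tup3(float,float,nat); no other remaining equation mentions T2.
Delete trivial equation int = int.
Applying the MGU to either side gives pair(tup3(tup3(float,float,nat),nat,tup3(float,float,nat)),int).

pair(tup3(tup3(float,float,nat),nat,tup3(float,float,nat)),int)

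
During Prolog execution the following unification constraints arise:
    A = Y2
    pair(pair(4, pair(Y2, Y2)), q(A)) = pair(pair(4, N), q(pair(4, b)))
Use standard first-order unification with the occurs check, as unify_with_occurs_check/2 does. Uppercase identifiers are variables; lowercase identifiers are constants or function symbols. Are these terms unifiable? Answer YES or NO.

YES

Bind A := Y2; substituting into the remaining equation gives: pair(pair(4, pair(Y2, Y2)), q(Y2)) = pair(pair(4, N), q(pair(4, b))).
Decompose pair/2: pair(4, pair(Y2, Y2)) = pair(4, N),  q(Y2) = q(pair(4, b)).
Decompose pair/2: 4 = 4,  pair(Y2, Y2) = N.
Delete trivial equation 4 = 4.
Bind N := pair(Y2, Y2); no other remaining equation mentions N.
Decompose q/1: Y2 = pair(4, b).
Bind Y2 := pair(4, b). Substituting into the earlier bindings gives A := pair(4, b), N := pair(pair(4, b), pair(4, b)).
No equations remain and no clash or occurs-check failure arose, so a unifier exists.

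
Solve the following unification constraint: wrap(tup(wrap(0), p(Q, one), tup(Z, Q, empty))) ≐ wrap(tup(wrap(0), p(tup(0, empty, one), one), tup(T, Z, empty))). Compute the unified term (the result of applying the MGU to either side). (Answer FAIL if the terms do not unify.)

wrap(tup(wrap(0), p(tup(0, empty, one), one), tup(tup(0, empty, one), tup(0, empty, one), empty)))

Decompose wrap/1: tup(wrap(0), p(Q, one), tup(Z, Q, empty)) ≐ tup(wrap(0), p(tup(0, empty, one), one), tup(T, Z, empty)).
Decompose tup/3: wrap(0) ≐ wrap(0),  p(Q, one) ≐ p(tup(0, empty, one), one),  tup(Z, Q, empty) ≐ tup(T, Z, empty).
Delete trivial equation wrap(0) ≐ wrap(0).
Decompose p/2: Q ≐ tup(0, empty, one),  one ≐ one.
Bind Q := tup(0, empty, one); substituting into the one remaining equation that mentions Q gives: tup(Z, tup(0, empty, one), empty) ≐ tup(T, Z, empty).
Delete trivial equation one ≐ one.
Decompose tup/3: Z ≐ T,  tup(0, empty, one) ≐ Z,  empty ≐ empty.
Bind Z := T; substituting into the one remaining equation that mentions Z gives: tup(0, empty, one) ≐ T.
Bind T := tup(0, empty, one); no other remaining equation mentions T. Substituting into the earlier binding gives Z := tup(0, empty, one).
Delete trivial equation empty ≐ empty.
Applying the MGU to either side gives wrap(tup(wrap(0), p(tup(0, empty, one), one), tup(tup(0, empty, one), tup(0, empty, one), empty))).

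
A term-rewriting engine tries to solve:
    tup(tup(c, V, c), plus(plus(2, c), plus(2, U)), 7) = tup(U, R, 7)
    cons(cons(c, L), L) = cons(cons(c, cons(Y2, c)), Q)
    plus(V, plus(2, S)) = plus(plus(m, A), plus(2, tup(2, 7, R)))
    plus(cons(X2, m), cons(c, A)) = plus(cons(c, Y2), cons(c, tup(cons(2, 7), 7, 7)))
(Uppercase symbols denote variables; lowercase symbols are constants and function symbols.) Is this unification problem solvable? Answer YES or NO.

YES

Decompose tup/3: tup(c, V, c) = U,  plus(plus(2, c), plus(2, U)) = R,  7 = 7.
Bind U := tup(c, V, c); substituting into the one remaining equation that mentions U gives: plus(plus(2, c), plus(2, tup(c, V, c))) = R.
Bind R := plus(plus(2, c), plus(2, tup(c, V, c))); substituting into the one remaining equation that mentions R gives: plus(V, plus(2, S)) = plus(plus(m, A), plus(2, tup(2, 7, plus(plus(2, c), plus(2, tup(c, V, c)))))).
Delete trivial equation 7 = 7.
Decompose cons/2: cons(c, L) = cons(c, cons(Y2, c)),  L = Q.
Decompose cons/2: c = c,  L = cons(Y2, c).
Delete trivial equation c = c.
Bind L := cons(Y2, c); substituting into the one remaining equation that mentions L gives: cons(Y2, c) = Q.
Bind Q := cons(Y2, c); no other remaining equation mentions Q.
Decompose plus/2: V = plus(m, A),  plus(2, S) = plus(2, tup(2, 7, plus(plus(2, c), plus(2, tup(c, V, c))))).
Bind V := plus(m, A); substituting into the one remaining equation that mentions V gives: plus(2, S) = plus(2, tup(2, 7, plus(plus(2, c), plus(2, tup(c, plus(m, A), c))))). Substituting into the earlier bindings gives U := tup(c, plus(m, A), c), R := plus(plus(2, c), plus(2, tup(c, plus(m, A), c))).
Decompose plus/2: 2 = 2,  S = tup(2, 7, plus(plus(2, c), plus(2, tup(c, plus(m, A), c)))).
Delete trivial equation 2 = 2.
Bind S := tup(2, 7, plus(plus(2, c), plus(2, tup(c, plus(m, A), c)))); no other remaining equation mentions S.
Decompose plus/2: cons(X2, m) = cons(c, Y2),  cons(c, A) = cons(c, tup(cons(2, 7), 7, 7)).
Decompose cons/2: X2 = c,  m = Y2.
Bind X2 := c; no other remaining equation mentions X2.
Bind Y2 := m; no other remaining equation mentions Y2. Substituting into the earlier bindings gives L := cons(m, c), Q := cons(m, c).
Decompose cons/2: c = c,  A = tup(cons(2, 7), 7, 7).
Delete trivial equation c = c.
Bind A := tup(cons(2, 7), 7, 7). Substituting into the earlier bindings gives U := tup(c, plus(m, tup(cons(2, 7), 7, 7)), c), R := plus(plus(2, c), plus(2, tup(c, plus(m, tup(cons(2, 7), 7, 7)), c))), V := plus(m, tup(cons(2, 7), 7, 7)), S := tup(2, 7, plus(plus(2, c), plus(2, tup(c, plus(m, tup(cons(2, 7), 7, 7)), c)))).
No equations remain and no clash or occurs-check failure arose, so a unifier exists.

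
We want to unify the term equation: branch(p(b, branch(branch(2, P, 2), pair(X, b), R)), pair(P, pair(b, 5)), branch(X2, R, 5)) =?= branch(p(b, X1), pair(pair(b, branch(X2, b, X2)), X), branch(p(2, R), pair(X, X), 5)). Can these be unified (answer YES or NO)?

Decompose branch/3: p(b, branch(branch(2, P, 2), pair(X, b), R)) =?= p(b, X1),  pair(P, pair(b, 5)) =?= pair(pair(b, branch(X2, b, X2)), X),  branch(X2, R, 5) =?= branch(p(2, R), pair(X, X), 5).
Decompose p/2: b =?= b,  branch(branch(2, P, 2), pair(X, b), R) =?= X1.
Delete trivial equation b =?= b.
Bind X1 := branch(branch(2, P, 2), pair(X, b), R); no other remaining equation mentions X1.
Decompose pair/2: P =?= pair(b, branch(X2, b, X2)),  pair(b, 5) =?= X.
Bind P := pair(b, branch(X2, b, X2)); no other remaining equation mentions P. Substituting into the earlier binding gives X1 := branch(branch(2, pair(b, branch(X2, b, X2)), 2), pair(X, b), R).
Bind X := pair(b, 5); substituting into the remaining equation gives: branch(X2, R, 5) =?= branch(p(2, R), pair(pair(b, 5), pair(b, 5)), 5). Substituting into the earlier binding gives X1 := branch(branch(2, pair(b, branch(X2, b, X2)), 2), pair(pair(b, 5), b), R).
Decompose branch/3: X2 =?= p(2, R),  R =?= pair(pair(b, 5), pair(b, 5)),  5 =?= 5.
Bind X2 := p(2, R); no other remaining equation mentions X2. Substituting into the earlier bindings gives X1 := branch(branch(2, pair(b, branch(p(2, R), b, p(2, R))), 2), pair(pair(b, 5), b), R), P := pair(b, branch(p(2, R), b, p(2, R))).
Bind R := pair(pair(b, 5), pair(b, 5)); no other remaining equation mentions R. Substituting into the earlier bindings gives X1 := branch(branch(2, pair(b, branch(p(2, pair(pair(b, 5), pair(b, 5))), b, p(2, pair(pair(b, 5), pair(b, 5))))), 2), pair(pair(b, 5), b), pair(pair(b, 5), pair(b, 5))), P := pair(b, branch(p(2, pair(pair(b, 5), pair(b, 5))), b, p(2, pair(pair(b, 5), pair(b, 5))))), X2 := p(2, pair(pair(b, 5), pair(b, 5))).
Delete trivial equation 5 =?= 5.
No equations remain and no clash or occurs-check failure arose, so a unifier exists.

YES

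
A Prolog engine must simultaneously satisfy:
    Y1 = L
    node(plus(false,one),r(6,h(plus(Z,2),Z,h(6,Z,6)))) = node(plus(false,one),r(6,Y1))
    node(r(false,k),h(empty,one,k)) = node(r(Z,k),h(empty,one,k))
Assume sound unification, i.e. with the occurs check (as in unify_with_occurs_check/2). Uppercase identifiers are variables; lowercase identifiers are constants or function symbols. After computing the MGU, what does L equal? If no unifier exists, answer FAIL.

Bind Y1 := L; substituting into the one remaining equation that mentions Y1 gives: node(plus(false,one),r(6,h(plus(Z,2),Z,h(6,Z,6)))) = node(plus(false,one),r(6,L)).
Decompose node/2: plus(false,one) = plus(false,one),  r(6,h(plus(Z,2),Z,h(6,Z,6))) = r(6,L).
Delete trivial equation plus(false,one) = plus(false,one).
Decompose r/2: 6 = 6,  h(plus(Z,2),Z,h(6,Z,6)) = L.
Delete trivial equation 6 = 6.
Bind L := h(plus(Z,2),Z,h(6,Z,6)); no other remaining equation mentions L. Substituting into the earlier binding gives Y1 := h(plus(Z,2),Z,h(6,Z,6)).
Decompose node/2: r(false,k) = r(Z,k),  h(empty,one,k) = h(empty,one,k).
Decompose r/2: false = Z,  k = k.
Bind Z := false; no other remaining equation mentions Z. Substituting into the earlier bindings gives Y1 := h(plus(false,2),false,h(6,false,6)), L := h(plus(false,2),false,h(6,false,6)).
Delete trivial equation k = k.
Delete trivial equation h(empty,one,k) = h(empty,one,k).
MGU = { Y1 = h(plus(false,2),false,h(6,false,6)), L = h(plus(false,2),false,h(6,false,6)), Z = false }, so L = h(plus(false,2),false,h(6,false,6)).

h(plus(false,2),false,h(6,false,6))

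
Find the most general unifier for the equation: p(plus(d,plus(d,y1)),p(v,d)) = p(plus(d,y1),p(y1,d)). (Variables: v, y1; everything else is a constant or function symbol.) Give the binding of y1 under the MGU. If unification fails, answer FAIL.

Decompose p/2: plus(d,plus(d,y1)) = plus(d,y1),  p(v,d) = p(y1,d).
Decompose plus/2: d = d,  plus(d,y1) = y1.
Delete trivial equation d = d.
Occurs check fails: y1 occurs in plus(d,y1); the equation y1 = plus(d,y1) has no finite solution.

FAIL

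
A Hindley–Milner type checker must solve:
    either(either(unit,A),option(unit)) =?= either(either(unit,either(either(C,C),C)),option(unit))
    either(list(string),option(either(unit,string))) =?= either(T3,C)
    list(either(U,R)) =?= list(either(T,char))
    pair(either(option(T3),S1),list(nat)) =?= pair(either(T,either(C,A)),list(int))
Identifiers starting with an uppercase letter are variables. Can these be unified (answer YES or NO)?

Decompose either/2: either(unit,A) =?= either(unit,either(either(C,C),C)),  option(unit) =?= option(unit).
Decompose either/2: unit =?= unit,  A =?= either(either(C,C),C).
Delete trivial equation unit =?= unit.
Bind A := either(either(C,C),C); substituting into the one remaining equation that mentions A gives: pair(either(option(T3),S1),list(nat)) =?= pair(either(T,either(C,either(either(C,C),C))),list(int)).
Delete trivial equation option(unit) =?= option(unit).
Decompose either/2: list(string) =?= T3,  option(either(unit,string)) =?= C.
Bind T3 := list(string); substituting into the one remaining equation that mentions T3 gives: pair(either(option(list(string)),S1),list(nat)) =?= pair(either(T,either(C,either(either(C,C),C))),list(int)).
Bind C := option(either(unit,string)); substituting into the one remaining equation that mentions C gives: pair(either(option(list(string)),S1),list(nat)) =?= pair(either(T,either(option(either(unit,string)),either(either(option(either(unit,string)),option(either(unit,string))),option(either(unit,string))))),list(int)). Substituting into the earlier binding gives A := either(either(option(either(unit,string)),option(either(unit,string))),option(either(unit,string))).
Decompose list/1: either(U,R) =?= either(T,char).
Decompose either/2: U =?= T,  R =?= char.
Bind U := T; no other remaining equation mentions U.
Bind R := char; no other remaining equation mentions R.
Decompose pair/2: either(option(list(string)),S1) =?= either(T,either(option(either(unit,string)),either(either(option(either(unit,string)),option(either(unit,string))),option(either(unit,string))))),  list(nat) =?= list(int).
Decompose either/2: option(list(string)) =?= T,  S1 =?= either(option(either(unit,string)),either(either(option(either(unit,string)),option(either(unit,string))),option(either(unit,string)))).
Bind T := option(list(string)); no other remaining equation mentions T. Substituting into the earlier binding gives U := option(list(string)).
Bind S1 := either(option(either(unit,string)),either(either(option(either(unit,string)),option(either(unit,string))),option(either(unit,string)))); no other remaining equation mentions S1.
Decompose list/1: nat =?= int.
Clash: constants nat and int differ; no unifier exists.

NO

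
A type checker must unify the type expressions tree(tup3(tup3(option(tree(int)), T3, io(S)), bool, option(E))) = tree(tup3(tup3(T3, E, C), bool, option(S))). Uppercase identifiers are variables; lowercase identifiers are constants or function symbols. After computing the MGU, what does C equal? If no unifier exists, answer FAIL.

Decompose tree/1: tup3(tup3(option(tree(int)), T3, io(S)), bool, option(E)) = tup3(tup3(T3, E, C), bool, option(S)).
Decompose tup3/3: tup3(option(tree(int)), T3, io(S)) = tup3(T3, E, C),  bool = bool,  option(E) = option(S).
Decompose tup3/3: option(tree(int)) = T3,  T3 = E,  io(S) = C.
Bind T3 := option(tree(int)); substituting into the one remaining equation that mentions T3 gives: option(tree(int)) = E.
Bind E := option(tree(int)); substituting into the one remaining equation that mentions E gives: option(option(tree(int))) = option(S).
Bind C := io(S); no other remaining equation mentions C.
Delete trivial equation bool = bool.
Decompose option/1: option(tree(int)) = S.
Bind S := option(tree(int)). Substituting into the earlier binding gives C := io(option(tree(int))).
MGU = { T3 -> option(tree(int)), E -> option(tree(int)), C -> io(option(tree(int))), S -> option(tree(int)) }, so C -> io(option(tree(int))).

io(option(tree(int)))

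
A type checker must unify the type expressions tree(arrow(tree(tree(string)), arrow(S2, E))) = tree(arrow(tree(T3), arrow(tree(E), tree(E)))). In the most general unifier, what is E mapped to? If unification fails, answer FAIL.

FAIL

Decompose tree/1: arrow(tree(tree(string)), arrow(S2, E)) = arrow(tree(T3), arrow(tree(E), tree(E))).
Decompose arrow/2: tree(tree(string)) = tree(T3),  arrow(S2, E) = arrow(tree(E), tree(E)).
Decompose tree/1: tree(string) = T3.
Bind T3 := tree(string); no other remaining equation mentions T3.
Decompose arrow/2: S2 = tree(E),  E = tree(E).
Bind S2 := tree(E); no other remaining equation mentions S2.
Occurs check fails: E occurs in tree(E); the equation E = tree(E) has no finite solution.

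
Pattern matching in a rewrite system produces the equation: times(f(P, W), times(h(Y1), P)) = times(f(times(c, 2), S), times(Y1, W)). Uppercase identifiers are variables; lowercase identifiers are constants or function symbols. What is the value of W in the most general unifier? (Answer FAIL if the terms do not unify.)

FAIL

Decompose times/2: f(P, W) = f(times(c, 2), S),  times(h(Y1), P) = times(Y1, W).
Decompose f/2: P = times(c, 2),  W = S.
Bind P := times(c, 2); substituting into the one remaining equation that mentions P gives: times(h(Y1), times(c, 2)) = times(Y1, W).
Bind W := S; substituting into the remaining equation gives: times(h(Y1), times(c, 2)) = times(Y1, S).
Decompose times/2: h(Y1) = Y1,  times(c, 2) = S.
Occurs check fails: Y1 occurs in h(Y1); the equation Y1 = h(Y1) has no finite solution.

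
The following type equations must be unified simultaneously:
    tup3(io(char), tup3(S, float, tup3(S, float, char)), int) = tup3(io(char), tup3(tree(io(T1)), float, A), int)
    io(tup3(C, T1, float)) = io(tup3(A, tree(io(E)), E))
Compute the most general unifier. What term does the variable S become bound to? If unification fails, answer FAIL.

Decompose tup3/3: io(char) = io(char),  tup3(S, float, tup3(S, float, char)) = tup3(tree(io(T1)), float, A),  int = int.
Delete trivial equation io(char) = io(char).
Decompose tup3/3: S = tree(io(T1)),  float = float,  tup3(S, float, char) = A.
Bind S := tree(io(T1)); substituting into the one remaining equation that mentions S gives: tup3(tree(io(T1)), float, char) = A.
Delete trivial equation float = float.
Bind A := tup3(tree(io(T1)), float, char); substituting into the one remaining equation that mentions A gives: io(tup3(C, T1, float)) = io(tup3(tup3(tree(io(T1)), float, char), tree(io(E)), E)).
Delete trivial equation int = int.
Decompose io/1: tup3(C, T1, float) = tup3(tup3(tree(io(T1)), float, char), tree(io(E)), E).
Decompose tup3/3: C = tup3(tree(io(T1)), float, char),  T1 = tree(io(E)),  float = E.
Bind C := tup3(tree(io(T1)), float, char); no other remaining equation mentions C.
Bind T1 := tree(io(E)); no other remaining equation mentions T1. Substituting into the earlier bindings gives S := tree(io(tree(io(E)))), A := tup3(tree(io(tree(io(E)))), float, char), C := tup3(tree(io(tree(io(E)))), float, char).
Bind E := float. Substituting into the earlier bindings gives S := tree(io(tree(io(float)))), A := tup3(tree(io(tree(io(float)))), float, char), C := tup3(tree(io(tree(io(float)))), float, char), T1 := tree(io(float)).
MGU = { S ↦ tree(io(tree(io(float)))), A ↦ tup3(tree(io(tree(io(float)))), float, char), C ↦ tup3(tree(io(tree(io(float)))), float, char), T1 ↦ tree(io(float)), E ↦ float }, so S ↦ tree(io(tree(io(float)))).

tree(io(tree(io(float))))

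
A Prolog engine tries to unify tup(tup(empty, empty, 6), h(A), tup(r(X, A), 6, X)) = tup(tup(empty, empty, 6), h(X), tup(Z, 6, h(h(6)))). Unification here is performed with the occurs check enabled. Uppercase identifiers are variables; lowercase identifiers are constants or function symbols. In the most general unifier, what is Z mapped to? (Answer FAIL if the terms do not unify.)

Decompose tup/3: tup(empty, empty, 6) = tup(empty, empty, 6),  h(A) = h(X),  tup(r(X, A), 6, X) = tup(Z, 6, h(h(6))).
Delete trivial equation tup(empty, empty, 6) = tup(empty, empty, 6).
Decompose h/1: A = X.
Bind A := X; substituting into the remaining equation gives: tup(r(X, X), 6, X) = tup(Z, 6, h(h(6))).
Decompose tup/3: r(X, X) = Z,  6 = 6,  X = h(h(6)).
Bind Z := r(X, X); no other remaining equation mentions Z.
Delete trivial equation 6 = 6.
Bind X := h(h(6)). Substituting into the earlier bindings gives A := h(h(6)), Z := r(h(h(6)), h(h(6))).
MGU = { A ↦ h(h(6)), Z ↦ r(h(h(6)), h(h(6))), X ↦ h(h(6)) }, so Z ↦ r(h(h(6)), h(h(6))).

r(h(h(6)), h(h(6)))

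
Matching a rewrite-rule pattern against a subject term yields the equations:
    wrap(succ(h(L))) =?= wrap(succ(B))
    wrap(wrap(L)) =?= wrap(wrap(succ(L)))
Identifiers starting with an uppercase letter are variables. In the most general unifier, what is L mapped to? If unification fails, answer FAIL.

FAIL

Decompose wrap/1: succ(h(L)) =?= succ(B).
Decompose succ/1: h(L) =?= B.
Bind B := h(L); no other remaining equation mentions B.
Decompose wrap/1: wrap(L) =?= wrap(succ(L)).
Decompose wrap/1: L =?= succ(L).
Occurs check fails: L occurs in succ(L); the equation L =?= succ(L) has no finite solution.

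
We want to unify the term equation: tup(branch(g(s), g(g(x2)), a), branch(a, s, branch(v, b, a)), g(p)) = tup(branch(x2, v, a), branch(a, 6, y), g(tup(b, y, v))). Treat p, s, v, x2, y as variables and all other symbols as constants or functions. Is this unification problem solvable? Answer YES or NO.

Decompose tup/3: branch(g(s), g(g(x2)), a) = branch(x2, v, a),  branch(a, s, branch(v, b, a)) = branch(a, 6, y),  g(p) = g(tup(b, y, v)).
Decompose branch/3: g(s) = x2,  g(g(x2)) = v,  a = a.
Bind x2 := g(s); substituting into the one remaining equation that mentions x2 gives: g(g(g(s))) = v.
Bind v := g(g(g(s))); substituting into the 2 remaining equations that mention v gives: branch(a, s, branch(g(g(g(s))), b, a)) = branch(a, 6, y),  g(p) = g(tup(b, y, g(g(g(s))))).
Delete trivial equation a = a.
Decompose branch/3: a = a,  s = 6,  branch(g(g(g(s))), b, a) = y.
Delete trivial equation a = a.
Bind s := 6; substituting into the remaining equations gives: branch(g(g(g(6))), b, a) = y,  g(p) = g(tup(b, y, g(g(g(6))))). Substituting into the earlier bindings gives x2 := g(6), v := g(g(g(6))).
Bind y := branch(g(g(g(6))), b, a); substituting into the remaining equation gives: g(p) = g(tup(b, branch(g(g(g(6))), b, a), g(g(g(6))))).
Decompose g/1: p = tup(b, branch(g(g(g(6))), b, a), g(g(g(6)))).
Bind p := tup(b, branch(g(g(g(6))), b, a), g(g(g(6)))).
No equations remain and no clash or occurs-check failure arose, so a unifier exists.

YES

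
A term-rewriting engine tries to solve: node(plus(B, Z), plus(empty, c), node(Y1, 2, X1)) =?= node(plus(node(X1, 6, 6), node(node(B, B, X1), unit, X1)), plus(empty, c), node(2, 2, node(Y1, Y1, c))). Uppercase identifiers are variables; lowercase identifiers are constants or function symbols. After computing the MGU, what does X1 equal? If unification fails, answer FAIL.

Decompose node/3: plus(B, Z) =?= plus(node(X1, 6, 6), node(node(B, B, X1), unit, X1)),  plus(empty, c) =?= plus(empty, c),  node(Y1, 2, X1) =?= node(2, 2, node(Y1, Y1, c)).
Decompose plus/2: B =?= node(X1, 6, 6),  Z =?= node(node(B, B, X1), unit, X1).
Bind B := node(X1, 6, 6); substituting into the one remaining equation that mentions B gives: Z =?= node(node(node(X1, 6, 6), node(X1, 6, 6), X1), unit, X1).
Bind Z := node(node(node(X1, 6, 6), node(X1, 6, 6), X1), unit, X1); no other remaining equation mentions Z.
Delete trivial equation plus(empty, c) =?= plus(empty, c).
Decompose node/3: Y1 =?= 2,  2 =?= 2,  X1 =?= node(Y1, Y1, c).
Bind Y1 := 2; substituting into the one remaining equation that mentions Y1 gives: X1 =?= node(2, 2, c).
Delete trivial equation 2 =?= 2.
Bind X1 := node(2, 2, c). Substituting into the earlier bindings gives B := node(node(2, 2, c), 6, 6), Z := node(node(node(node(2, 2, c), 6, 6), node(node(2, 2, c), 6, 6), node(2, 2, c)), unit, node(2, 2, c)).
MGU = { B ↦ node(node(2, 2, c), 6, 6), Z ↦ node(node(node(node(2, 2, c), 6, 6), node(node(2, 2, c), 6, 6), node(2, 2, c)), unit, node(2, 2, c)), Y1 ↦ 2, X1 ↦ node(2, 2, c) }, so X1 ↦ node(2, 2, c).

node(2, 2, c)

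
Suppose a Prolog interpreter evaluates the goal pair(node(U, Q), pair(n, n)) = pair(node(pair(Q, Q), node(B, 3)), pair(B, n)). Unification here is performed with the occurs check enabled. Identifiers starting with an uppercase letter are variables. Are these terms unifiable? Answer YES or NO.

YES

Decompose pair/2: node(U, Q) = node(pair(Q, Q), node(B, 3)),  pair(n, n) = pair(B, n).
Decompose node/2: U = pair(Q, Q),  Q = node(B, 3).
Bind U := pair(Q, Q); no other remaining equation mentions U.
Bind Q := node(B, 3); no other remaining equation mentions Q. Substituting into the earlier binding gives U := pair(node(B, 3), node(B, 3)).
Decompose pair/2: n = B,  n = n.
Bind B := n; no other remaining equation mentions B. Substituting into the earlier bindings gives U := pair(node(n, 3), node(n, 3)), Q := node(n, 3).
Delete trivial equation n = n.
No equations remain and no clash or occurs-check failure arose, so a unifier exists.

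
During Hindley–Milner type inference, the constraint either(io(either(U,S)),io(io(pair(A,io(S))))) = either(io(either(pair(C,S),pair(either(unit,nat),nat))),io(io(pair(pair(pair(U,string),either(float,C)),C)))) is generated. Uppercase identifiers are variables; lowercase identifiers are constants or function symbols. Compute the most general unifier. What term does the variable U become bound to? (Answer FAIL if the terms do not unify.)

pair(io(pair(either(unit,nat),nat)),pair(either(unit,nat),nat))

Decompose either/2: io(either(U,S)) = io(either(pair(C,S),pair(either(unit,nat),nat))),  io(io(pair(A,io(S)))) = io(io(pair(pair(pair(U,string),either(float,C)),C))).
Decompose io/1: either(U,S) = either(pair(C,S),pair(either(unit,nat),nat)).
Decompose either/2: U = pair(C,S),  S = pair(either(unit,nat),nat).
Bind U := pair(C,S); substituting into the one remaining equation that mentions U gives: io(io(pair(A,io(S)))) = io(io(pair(pair(pair(pair(C,S),string),either(float,C)),C))).
Bind S := pair(either(unit,nat),nat); substituting into the remaining equation gives: io(io(pair(A,io(pair(either(unit,nat),nat))))) = io(io(pair(pair(pair(pair(C,pair(either(unit,nat),nat)),string),either(float,C)),C))). Substituting into the earlier binding gives U := pair(C,pair(either(unit,nat),nat)).
Decompose io/1: io(pair(A,io(pair(either(unit,nat),nat)))) = io(pair(pair(pair(pair(C,pair(either(unit,nat),nat)),string),either(float,C)),C)).
Decompose io/1: pair(A,io(pair(either(unit,nat),nat))) = pair(pair(pair(pair(C,pair(either(unit,nat),nat)),string),either(float,C)),C).
Decompose pair/2: A = pair(pair(pair(C,pair(either(unit,nat),nat)),string),either(float,C)),  io(pair(either(unit,nat),nat)) = C.
Bind A := pair(pair(pair(C,pair(either(unit,nat),nat)),string),either(float,C)); no other remaining equation mentions A.
Bind C := io(pair(either(unit,nat),nat)). Substituting into the earlier bindings gives U := pair(io(pair(either(unit,nat),nat)),pair(either(unit,nat),nat)), A := pair(pair(pair(io(pair(either(unit,nat),nat)),pair(either(unit,nat),nat)),string),either(float,io(pair(either(unit,nat),nat)))).
MGU = { U ↦ pair(io(pair(either(unit,nat),nat)),pair(either(unit,nat),nat)), S ↦ pair(either(unit,nat),nat), A ↦ pair(pair(pair(io(pair(either(unit,nat),nat)),pair(either(unit,nat),nat)),string),either(float,io(pair(either(unit,nat),nat)))), C ↦ io(pair(either(unit,nat),nat)) }, so U ↦ pair(io(pair(either(unit,nat),nat)),pair(either(unit,nat),nat)).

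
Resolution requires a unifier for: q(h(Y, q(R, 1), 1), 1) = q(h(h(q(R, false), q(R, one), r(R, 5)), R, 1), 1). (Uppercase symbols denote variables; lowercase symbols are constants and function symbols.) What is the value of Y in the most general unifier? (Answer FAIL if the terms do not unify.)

FAIL

Decompose q/2: h(Y, q(R, 1), 1) = h(h(q(R, false), q(R, one), r(R, 5)), R, 1),  1 = 1.
Decompose h/3: Y = h(q(R, false), q(R, one), r(R, 5)),  q(R, 1) = R,  1 = 1.
Bind Y := h(q(R, false), q(R, one), r(R, 5)); no other remaining equation mentions Y.
Occurs check fails: R occurs in q(R, 1); the equation R = q(R, 1) has no finite solution.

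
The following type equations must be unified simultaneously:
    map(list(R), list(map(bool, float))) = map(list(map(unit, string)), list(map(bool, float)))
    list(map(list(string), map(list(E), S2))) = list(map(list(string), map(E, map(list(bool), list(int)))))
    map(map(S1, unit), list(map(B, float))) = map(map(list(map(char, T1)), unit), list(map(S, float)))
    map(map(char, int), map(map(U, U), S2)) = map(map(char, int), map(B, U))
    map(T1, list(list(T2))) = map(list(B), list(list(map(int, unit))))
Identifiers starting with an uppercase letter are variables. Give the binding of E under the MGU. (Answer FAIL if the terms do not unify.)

Decompose map/2: list(R) = list(map(unit, string)),  list(map(bool, float)) = list(map(bool, float)).
Decompose list/1: R = map(unit, string).
Bind R := map(unit, string); no other remaining equation mentions R.
Delete trivial equation list(map(bool, float)) = list(map(bool, float)).
Decompose list/1: map(list(string), map(list(E), S2)) = map(list(string), map(E, map(list(bool), list(int)))).
Decompose map/2: list(string) = list(string),  map(list(E), S2) = map(E, map(list(bool), list(int))).
Delete trivial equation list(string) = list(string).
Decompose map/2: list(E) = E,  S2 = map(list(bool), list(int)).
Occurs check fails: E occurs in list(E); the equation E = list(E) has no finite solution.

FAIL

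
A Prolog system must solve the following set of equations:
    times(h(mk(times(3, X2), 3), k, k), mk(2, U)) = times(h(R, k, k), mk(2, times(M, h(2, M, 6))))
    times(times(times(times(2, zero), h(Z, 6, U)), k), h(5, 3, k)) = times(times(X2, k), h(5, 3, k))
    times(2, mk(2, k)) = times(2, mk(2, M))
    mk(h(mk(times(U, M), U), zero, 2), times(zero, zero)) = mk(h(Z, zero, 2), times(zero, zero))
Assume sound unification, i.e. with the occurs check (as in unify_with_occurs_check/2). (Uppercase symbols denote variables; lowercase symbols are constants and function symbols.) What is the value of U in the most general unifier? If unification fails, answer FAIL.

Decompose times/2: h(mk(times(3, X2), 3), k, k) = h(R, k, k),  mk(2, U) = mk(2, times(M, h(2, M, 6))).
Decompose h/3: mk(times(3, X2), 3) = R,  k = k,  k = k.
Bind R := mk(times(3, X2), 3); no other remaining equation mentions R.
Delete trivial equation k = k.
Delete trivial equation k = k.
Decompose mk/2: 2 = 2,  U = times(M, h(2, M, 6)).
Delete trivial equation 2 = 2.
Bind U := times(M, h(2, M, 6)); substituting into the 2 remaining equations that mention U gives: times(times(times(times(2, zero), h(Z, 6, times(M, h(2, M, 6)))), k), h(5, 3, k)) = times(times(X2, k), h(5, 3, k)),  mk(h(mk(times(times(M, h(2, M, 6)), M), times(M, h(2, M, 6))), zero, 2), times(zero, zero)) = mk(h(Z, zero, 2), times(zero, zero)).
Decompose times/2: times(times(times(2, zero), h(Z, 6, times(M, h(2, M, 6)))), k) = times(X2, k),  h(5, 3, k) = h(5, 3, k).
Decompose times/2: times(times(2, zero), h(Z, 6, times(M, h(2, M, 6)))) = X2,  k = k.
Bind X2 := times(times(2, zero), h(Z, 6, times(M, h(2, M, 6)))); no other remaining equation mentions X2. Substituting into the earlier binding gives R := mk(times(3, times(times(2, zero), h(Z, 6, times(M, h(2, M, 6))))), 3).
Delete trivial equation k = k.
Delete trivial equation h(5, 3, k) = h(5, 3, k).
Decompose times/2: 2 = 2,  mk(2, k) = mk(2, M).
Delete trivial equation 2 = 2.
Decompose mk/2: 2 = 2,  k = M.
Delete trivial equation 2 = 2.
Bind M := k; substituting into the remaining equation gives: mk(h(mk(times(times(k, h(2, k, 6)), k), times(k, h(2, k, 6))), zero, 2), times(zero, zero)) = mk(h(Z, zero, 2), times(zero, zero)). Substituting into the earlier bindings gives R := mk(times(3, times(times(2, zero), h(Z, 6, times(k, h(2, k, 6))))), 3), U := times(k, h(2, k, 6)), X2 := times(times(2, zero), h(Z, 6, times(k, h(2, k, 6)))).
Decompose mk/2: h(mk(times(times(k, h(2, k, 6)), k), times(k, h(2, k, 6))), zero, 2) = h(Z, zero, 2),  times(zero, zero) = times(zero, zero).
Decompose h/3: mk(times(times(k, h(2, k, 6)), k), times(k, h(2, k, 6))) = Z,  zero = zero,  2 = 2.
Bind Z := mk(times(times(k, h(2, k, 6)), k), times(k, h(2, k, 6))); no other remaining equation mentions Z. Substituting into the earlier bindings gives R := mk(times(3, times(times(2, zero), h(mk(times(times(k, h(2, k, 6)), k), times(k, h(2, k, 6))), 6, times(k, h(2, k, 6))))), 3), X2 := times(times(2, zero), h(mk(times(times(k, h(2, k, 6)), k), times(k, h(2, k, 6))), 6, times(k, h(2, k, 6)))).
Delete trivial equation zero = zero.
Delete trivial equation 2 = 2.
Delete trivial equation times(zero, zero) = times(zero, zero).
MGU = { R -> mk(times(3, times(times(2, zero), h(mk(times(times(k, h(2, k, 6)), k), times(k, h(2, k, 6))), 6, times(k, h(2, k, 6))))), 3), U -> times(k, h(2, k, 6)), X2 -> times(times(2, zero), h(mk(times(times(k, h(2, k, 6)), k), times(k, h(2, k, 6))), 6, times(k, h(2, k, 6)))), M -> k, Z -> mk(times(times(k, h(2, k, 6)), k), times(k, h(2, k, 6))) }, so U -> times(k, h(2, k, 6)).

times(k, h(2, k, 6))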